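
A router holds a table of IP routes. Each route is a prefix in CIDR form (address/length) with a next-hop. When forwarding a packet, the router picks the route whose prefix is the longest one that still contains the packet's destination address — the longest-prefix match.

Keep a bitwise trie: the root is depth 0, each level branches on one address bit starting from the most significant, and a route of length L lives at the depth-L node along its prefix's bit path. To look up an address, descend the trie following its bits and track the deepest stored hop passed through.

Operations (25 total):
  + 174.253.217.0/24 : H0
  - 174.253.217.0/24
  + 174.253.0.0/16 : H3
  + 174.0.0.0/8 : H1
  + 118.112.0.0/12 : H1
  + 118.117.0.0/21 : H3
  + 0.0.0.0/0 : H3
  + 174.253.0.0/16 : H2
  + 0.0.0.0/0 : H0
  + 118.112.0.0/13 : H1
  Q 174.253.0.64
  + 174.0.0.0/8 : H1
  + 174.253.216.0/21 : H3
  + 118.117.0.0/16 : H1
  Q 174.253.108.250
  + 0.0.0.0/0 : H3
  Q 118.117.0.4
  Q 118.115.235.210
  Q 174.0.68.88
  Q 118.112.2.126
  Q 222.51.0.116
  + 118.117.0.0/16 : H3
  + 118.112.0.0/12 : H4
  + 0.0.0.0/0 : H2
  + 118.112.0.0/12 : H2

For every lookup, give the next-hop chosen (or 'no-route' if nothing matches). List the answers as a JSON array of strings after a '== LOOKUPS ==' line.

Process each operation:
  + 174.253.217.0/24 (H0) depth=24
  del 174.253.217.0/24 (clear depth 24)
  + 174.253.0.0/16 (H3) depth=16
  + 174.0.0.0/8 (H1) depth=8
  + 118.112.0.0/12 (H1) depth=12
  + 118.117.0.0/21 (H3) depth=21
  + 0.0.0.0/0 (H3) depth=0
  + 174.253.0.0/16 (H2) depth=16
  + 0.0.0.0/0 (H0) depth=0
  + 118.112.0.0/13 (H1) depth=13
  lookup 174.253.0.64: bits 1010111011111101 walk d0:H0→d1:-→d2:-→d3:-→d4:-→d5:-→d6:-→d7:-→d8:H1→d9:-→d10:-→d11:-→d12:-→d13:-→d14:-→d15:-→d16:H2 -> H2
  + 174.0.0.0/8 (H1) depth=8
  + 174.253.216.0/21 (H3) depth=21
  + 118.117.0.0/16 (H1) depth=16
  lookup 174.253.108.250: bits 1010111011111101 walk d0:H0→d1:-→d2:-→d3:-→d4:-→d5:-→d6:-→d7:-→d8:H1→d9:-→d10:-→d11:-→d12:-→d13:-→d14:-→d15:-→d16:H2 -> H2
  + 0.0.0.0/0 (H3) depth=0
  lookup 118.117.0.4: bits 011101100111010100000 walk d0:H3→d1:-→d2:-→d3:-→d4:-→d5:-→d6:-→d7:-→d8:-→d9:-→d10:-→d11:-→d12:H1→d13:H1→d14:-→d15:-→d16:H1→d17:-→d18:-→d19:-→d20:-→d21:H3 -> H3
  lookup 118.115.235.210: bits 0111011001110 walk d0:H3→d1:-→d2:-→d3:-→d4:-→d5:-→d6:-→d7:-→d8:-→d9:-→d10:-→d11:-→d12:H1→d13:H1 -> H1
  lookup 174.0.68.88: bits 10101110 walk d0:H3→d1:-→d2:-→d3:-→d4:-→d5:-→d6:-→d7:-→d8:H1 -> H1
  lookup 118.112.2.126: bits 0111011001110 walk d0:H3→d1:-→d2:-→d3:-→d4:-→d5:-→d6:-→d7:-→d8:-→d9:-→d10:-→d11:-→d12:H1→d13:H1 -> H1
  lookup 222.51.0.116: bits 1 walk d0:H3→d1:- -> H3
  + 118.117.0.0/16 (H3) depth=16
  + 118.112.0.0/12 (H4) depth=12
  + 0.0.0.0/0 (H2) depth=0
  + 118.112.0.0/12 (H2) depth=12

== LOOKUPS ==
["H2","H2","H3","H1","H1","H1","H3"]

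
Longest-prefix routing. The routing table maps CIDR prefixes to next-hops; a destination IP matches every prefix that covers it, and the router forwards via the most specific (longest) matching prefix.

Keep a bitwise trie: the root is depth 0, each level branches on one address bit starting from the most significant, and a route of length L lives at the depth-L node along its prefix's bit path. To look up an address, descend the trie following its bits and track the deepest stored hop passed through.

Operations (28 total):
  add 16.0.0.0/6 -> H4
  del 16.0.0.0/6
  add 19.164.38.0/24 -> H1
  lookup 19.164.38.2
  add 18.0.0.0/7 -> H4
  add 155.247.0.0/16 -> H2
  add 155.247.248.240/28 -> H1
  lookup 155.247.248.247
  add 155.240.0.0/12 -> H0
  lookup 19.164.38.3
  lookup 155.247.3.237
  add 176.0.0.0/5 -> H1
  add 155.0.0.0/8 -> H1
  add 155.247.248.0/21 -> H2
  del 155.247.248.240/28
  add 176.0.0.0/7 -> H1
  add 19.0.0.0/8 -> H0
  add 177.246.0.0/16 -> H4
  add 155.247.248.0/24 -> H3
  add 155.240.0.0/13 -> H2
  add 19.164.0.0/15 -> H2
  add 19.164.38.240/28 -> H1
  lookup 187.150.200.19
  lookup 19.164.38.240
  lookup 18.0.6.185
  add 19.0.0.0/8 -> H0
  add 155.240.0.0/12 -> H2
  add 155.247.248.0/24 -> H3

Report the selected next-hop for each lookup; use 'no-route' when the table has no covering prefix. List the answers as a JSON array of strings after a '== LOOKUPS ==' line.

Trace:
  add 16.0.0.0/6 -> H4 at depth 6
  del 16.0.0.0/6 (clear depth 6)
  add 19.164.38.0/24 -> H1 at depth 24
  lookup 19.164.38.2: bits 000100111010010000100110 walk d0:-→d1:-→d2:-→d3:-→d4:-→d5:-→d6:-→d7:-→d8:-→d9:-→d10:-→d11:-→d12:-→d13:-→d14:-→d15:-→d16:-→d17:-→d18:-→d19:-→d20:-→d21:-→d22:-→d23:-→d24:H1 -> H1
  add 18.0.0.0/7 -> H4 at depth 7
  add 155.247.0.0/16 -> H2 at depth 16
  add 155.247.248.240/28 -> H1 at depth 28
  lookup 155.247.248.247: bits 1001101111110111111110001111 walk d0:-→d1:-→d2:-→d3:-→d4:-→d5:-→d6:-→d7:-→d8:-→d9:-→d10:-→d11:-→d12:-→d13:-→d14:-→d15:-→d16:H2→d17:-→d18:-→d19:-→d20:-→d21:-→d22:-→d23:-→d24:-→d25:-→d26:-→d27:-→d28:H1 -> H1
  add 155.240.0.0/12 -> H0 at depth 12
  lookup 19.164.38.3: bits 000100111010010000100110 walk d0:-→d1:-→d2:-→d3:-→d4:-→d5:-→d6:-→d7:H4→d8:-→d9:-→d10:-→d11:-→d12:-→d13:-→d14:-→d15:-→d16:-→d17:-→d18:-→d19:-→d20:-→d21:-→d22:-→d23:-→d24:H1 -> H1
  lookup 155.247.3.237: bits 1001101111110111 walk d0:-→d1:-→d2:-→d3:-→d4:-→d5:-→d6:-→d7:-→d8:-→d9:-→d10:-→d11:-→d12:H0→d13:-→d14:-→d15:-→d16:H2 -> H2
  add 176.0.0.0/5 -> H1 at depth 5
  add 155.0.0.0/8 -> H1 at depth 8
  add 155.247.248.0/21 -> H2 at depth 21
  del 155.247.248.240/28 (clear depth 28)
  add 176.0.0.0/7 -> H1 at depth 7
  add 19.0.0.0/8 -> H0 at depth 8
  add 177.246.0.0/16 -> H4 at depth 16
  add 155.247.248.0/24 -> H3 at depth 24
  add 155.240.0.0/13 -> H2 at depth 13
  add 19.164.0.0/15 -> H2 at depth 15
  add 19.164.38.240/28 -> H1 at depth 28
  lookup 187.150.200.19: bits 1011 walk d0:-→d1:-→d2:-→d3:-→d4:- -> no-route
  lookup 19.164.38.240: bits 0001001110100100001001101111 walk d0:-→d1:-→d2:-→d3:-→d4:-→d5:-→d6:-→d7:H4→d8:H0→d9:-→d10:-→d11:-→d12:-→d13:-→d14:-→d15:H2→d16:-→d17:-→d18:-→d19:-→d20:-→d21:-→d22:-→d23:-→d24:H1→d25:-→d26:-→d27:-→d28:H1 -> H1
  lookup 18.0.6.185: bits 0001001 walk d0:-→d1:-→d2:-→d3:-→d4:-→d5:-→d6:-→d7:H4 -> H4
  add 19.0.0.0/8 -> H0 at depth 8
  add 155.240.0.0/12 -> H2 at depth 12
  add 155.247.248.0/24 -> H3 at depth 24

== LOOKUPS ==
["H1","H1","H1","H2","no-route","H1","H4"]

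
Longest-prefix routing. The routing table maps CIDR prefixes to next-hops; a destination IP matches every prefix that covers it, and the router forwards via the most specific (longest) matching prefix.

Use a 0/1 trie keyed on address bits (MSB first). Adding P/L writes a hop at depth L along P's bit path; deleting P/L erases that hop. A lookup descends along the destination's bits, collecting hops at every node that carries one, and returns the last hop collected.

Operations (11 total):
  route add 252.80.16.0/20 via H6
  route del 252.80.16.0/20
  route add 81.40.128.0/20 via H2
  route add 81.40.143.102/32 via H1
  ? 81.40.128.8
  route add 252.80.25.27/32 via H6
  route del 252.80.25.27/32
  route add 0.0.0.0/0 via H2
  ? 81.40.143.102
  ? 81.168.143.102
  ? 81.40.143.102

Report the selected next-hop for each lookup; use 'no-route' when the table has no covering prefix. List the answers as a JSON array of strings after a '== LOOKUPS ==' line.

Process each operation:
  + 252.80.16.0/20 (H6) depth=20
  del 252.80.16.0/20 (clear depth 20)
  + 81.40.128.0/20 (H2) depth=20
  + 81.40.143.102/32 (H1) depth=32
  lookup 81.40.128.8: bits 01010001001010001000 walk d0:-→d1:-→d2:-→d3:-→d4:-→d5:-→d6:-→d7:-→d8:-→d9:-→d10:-→d11:-→d12:-→d13:-→d14:-→d15:-→d16:-→d17:-→d18:-→d19:-→d20:H2 -> H2
  + 252.80.25.27/32 (H6) depth=32
  del 252.80.25.27/32 (clear depth 32)
  + 0.0.0.0/0 (H2) depth=0
  lookup 81.40.143.102: bits 01010001001010001000111101100110 walk d0:H2→d1:-→d2:-→d3:-→d4:-→d5:-→d6:-→d7:-→d8:-→d9:-→d10:-→d11:-→d12:-→d13:-→d14:-→d15:-→d16:-→d17:-→d18:-→d19:-→d20:H2→d21:-→d22:-→d23:-→d24:-→d25:-→d26:-→d27:-→d28:-→d29:-→d30:-→d31:-→d32:H1 -> H1
  lookup 81.168.143.102: bits 01010001 walk d0:H2→d1:-→d2:-→d3:-→d4:-→d5:-→d6:-→d7:-→d8:- -> H2
  lookup 81.40.143.102: bits 01010001001010001000111101100110 walk d0:H2→d1:-→d2:-→d3:-→d4:-→d5:-→d6:-→d7:-→d8:-→d9:-→d10:-→d11:-→d12:-→d13:-→d14:-→d15:-→d16:-→d17:-→d18:-→d19:-→d20:H2→d21:-→d22:-→d23:-→d24:-→d25:-→d26:-→d27:-→d28:-→d29:-→d30:-→d31:-→d32:H1 -> H1

== LOOKUPS ==
["H2","H1","H2","H1"]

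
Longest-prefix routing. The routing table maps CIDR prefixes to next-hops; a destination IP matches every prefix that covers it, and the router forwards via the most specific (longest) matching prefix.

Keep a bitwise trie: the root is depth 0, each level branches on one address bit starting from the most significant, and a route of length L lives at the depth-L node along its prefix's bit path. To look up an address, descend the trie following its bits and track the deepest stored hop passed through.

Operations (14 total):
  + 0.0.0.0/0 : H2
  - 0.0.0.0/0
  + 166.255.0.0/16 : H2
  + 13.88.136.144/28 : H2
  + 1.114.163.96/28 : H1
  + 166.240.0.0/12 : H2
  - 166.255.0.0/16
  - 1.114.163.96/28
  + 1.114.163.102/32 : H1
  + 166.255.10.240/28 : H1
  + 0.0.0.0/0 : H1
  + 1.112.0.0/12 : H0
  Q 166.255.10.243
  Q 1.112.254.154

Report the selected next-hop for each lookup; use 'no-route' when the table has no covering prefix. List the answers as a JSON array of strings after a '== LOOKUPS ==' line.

Trace:
  + 0.0.0.0/0 (H2) depth=0
  del 0.0.0.0/0 (clear depth 0)
  + 166.255.0.0/16 (H2) depth=16
  + 13.88.136.144/28 (H2) depth=28
  + 1.114.163.96/28 (H1) depth=28
  + 166.240.0.0/12 (H2) depth=12
  del 166.255.0.0/16 (clear depth 16)
  del 1.114.163.96/28 (clear depth 28)
  + 1.114.163.102/32 (H1) depth=32
  + 166.255.10.240/28 (H1) depth=28
  + 0.0.0.0/0 (H1) depth=0
  + 1.112.0.0/12 (H0) depth=12
  Q 166.255.10.243: descend 1010011011111111000010101111 ; hops seen [H1,H2,H1] ; pick H1
  Q 1.112.254.154: descend 00000001011100 ; hops seen [H1,H0] ; pick H0

== LOOKUPS ==
["H1","H0"]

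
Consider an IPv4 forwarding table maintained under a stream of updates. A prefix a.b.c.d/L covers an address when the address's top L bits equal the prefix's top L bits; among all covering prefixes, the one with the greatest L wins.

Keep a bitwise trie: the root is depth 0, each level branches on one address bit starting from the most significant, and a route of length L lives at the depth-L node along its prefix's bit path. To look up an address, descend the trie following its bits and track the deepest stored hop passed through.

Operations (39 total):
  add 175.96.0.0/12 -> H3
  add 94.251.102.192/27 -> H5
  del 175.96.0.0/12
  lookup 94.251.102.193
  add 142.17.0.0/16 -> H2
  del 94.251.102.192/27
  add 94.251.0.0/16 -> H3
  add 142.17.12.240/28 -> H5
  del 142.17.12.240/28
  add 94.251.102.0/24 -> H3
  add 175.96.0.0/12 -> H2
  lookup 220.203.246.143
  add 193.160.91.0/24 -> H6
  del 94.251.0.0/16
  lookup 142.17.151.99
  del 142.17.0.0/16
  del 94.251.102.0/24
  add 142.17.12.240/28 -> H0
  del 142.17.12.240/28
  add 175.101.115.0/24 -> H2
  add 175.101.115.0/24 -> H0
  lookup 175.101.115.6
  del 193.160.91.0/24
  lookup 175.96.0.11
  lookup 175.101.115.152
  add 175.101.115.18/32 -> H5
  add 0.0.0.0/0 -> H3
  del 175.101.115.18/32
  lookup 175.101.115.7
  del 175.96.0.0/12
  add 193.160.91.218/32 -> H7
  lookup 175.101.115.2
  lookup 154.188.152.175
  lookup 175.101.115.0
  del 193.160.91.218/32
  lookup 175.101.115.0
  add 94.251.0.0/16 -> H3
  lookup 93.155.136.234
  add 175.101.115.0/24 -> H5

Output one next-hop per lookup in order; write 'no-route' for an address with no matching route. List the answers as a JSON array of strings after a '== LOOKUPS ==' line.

Process each operation:
  + 175.96.0.0/12 (H3) depth=12
  + 94.251.102.192/27 (H5) depth=27
  del 175.96.0.0/12 (clear depth 12)
  ? 94.251.102.193  path d0:-→d1:-→d2:-→d3:-→d4:-→d5:-→d6:-→d7:-→d8:-→d9:-→d10:-→d11:-→d12:-→d13:-→d14:-→d15:-→d16:-→d17:-→d18:-→d19:-→d20:-→d21:-→d22:-→d23:-→d24:-→d25:-→d26:-→d27:H5  best=H5
  + 142.17.0.0/16 (H2) depth=16
  del 94.251.102.192/27 (clear depth 27)
  + 94.251.0.0/16 (H3) depth=16
  + 142.17.12.240/28 (H5) depth=28
  del 142.17.12.240/28 (clear depth 28)
  + 94.251.102.0/24 (H3) depth=24
  + 175.96.0.0/12 (H2) depth=12
  ? 220.203.246.143  path d0:-→d1:-  best=no-route
  + 193.160.91.0/24 (H6) depth=24
  del 94.251.0.0/16 (clear depth 16)
  ? 142.17.151.99  path d0:-→d1:-→d2:-→d3:-→d4:-→d5:-→d6:-→d7:-→d8:-→d9:-→d10:-→d11:-→d12:-→d13:-→d14:-→d15:-→d16:H2  best=H2
  del 142.17.0.0/16 (clear depth 16)
  del 94.251.102.0/24 (clear depth 24)
  + 142.17.12.240/28 (H0) depth=28
  del 142.17.12.240/28 (clear depth 28)
  + 175.101.115.0/24 (H2) depth=24
  + 175.101.115.0/24 (H0) depth=24
  ? 175.101.115.6  path d0:-→d1:-→d2:-→d3:-→d4:-→d5:-→d6:-→d7:-→d8:-→d9:-→d10:-→d11:-→d12:H2→d13:-→d14:-→d15:-→d16:-→d17:-→d18:-→d19:-→d20:-→d21:-→d22:-→d23:-→d24:H0  best=H0
  del 193.160.91.0/24 (clear depth 24)
  ? 175.96.0.11  path d0:-→d1:-→d2:-→d3:-→d4:-→d5:-→d6:-→d7:-→d8:-→d9:-→d10:-→d11:-→d12:H2→d13:-  best=H2
  ? 175.101.115.152  path d0:-→d1:-→d2:-→d3:-→d4:-→d5:-→d6:-→d7:-→d8:-→d9:-→d10:-→d11:-→d12:H2→d13:-→d14:-→d15:-→d16:-→d17:-→d18:-→d19:-→d20:-→d21:-→d22:-→d23:-→d24:H0  best=H0
  + 175.101.115.18/32 (H5) depth=32
  + 0.0.0.0/0 (H3) depth=0
  del 175.101.115.18/32 (clear depth 32)
  ? 175.101.115.7  path d0:H3→d1:-→d2:-→d3:-→d4:-→d5:-→d6:-→d7:-→d8:-→d9:-→d10:-→d11:-→d12:H2→d13:-→d14:-→d15:-→d16:-→d17:-→d18:-→d19:-→d20:-→d21:-→d22:-→d23:-→d24:H0→d25:-→d26:-→d27:-  best=H0
  del 175.96.0.0/12 (clear depth 12)
  + 193.160.91.218/32 (H7) depth=32
  ? 175.101.115.2  path d0:H3→d1:-→d2:-→d3:-→d4:-→d5:-→d6:-→d7:-→d8:-→d9:-→d10:-→d11:-→d12:-→d13:-→d14:-→d15:-→d16:-→d17:-→d18:-→d19:-→d20:-→d21:-→d22:-→d23:-→d24:H0→d25:-→d26:-→d27:-  best=H0
  ? 154.188.152.175  path d0:H3→d1:-→d2:-→d3:-  best=H3
  ? 175.101.115.0  path d0:H3→d1:-→d2:-→d3:-→d4:-→d5:-→d6:-→d7:-→d8:-→d9:-→d10:-→d11:-→d12:-→d13:-→d14:-→d15:-→d16:-→d17:-→d18:-→d19:-→d20:-→d21:-→d22:-→d23:-→d24:H0→d25:-→d26:-→d27:-  best=H0
  del 193.160.91.218/32 (clear depth 32)
  ? 175.101.115.0  path d0:H3→d1:-→d2:-→d3:-→d4:-→d5:-→d6:-→d7:-→d8:-→d9:-→d10:-→d11:-→d12:-→d13:-→d14:-→d15:-→d16:-→d17:-→d18:-→d19:-→d20:-→d21:-→d22:-→d23:-→d24:H0→d25:-→d26:-→d27:-  best=H0
  + 94.251.0.0/16 (H3) depth=16
  ? 93.155.136.234  path d0:H3→d1:-→d2:-→d3:-→d4:-→d5:-→d6:-  best=H3
  + 175.101.115.0/24 (H5) depth=24

== LOOKUPS ==
["H5","no-route","H2","H0","H2","H0","H0","H0","H3","H0","H0","H3"]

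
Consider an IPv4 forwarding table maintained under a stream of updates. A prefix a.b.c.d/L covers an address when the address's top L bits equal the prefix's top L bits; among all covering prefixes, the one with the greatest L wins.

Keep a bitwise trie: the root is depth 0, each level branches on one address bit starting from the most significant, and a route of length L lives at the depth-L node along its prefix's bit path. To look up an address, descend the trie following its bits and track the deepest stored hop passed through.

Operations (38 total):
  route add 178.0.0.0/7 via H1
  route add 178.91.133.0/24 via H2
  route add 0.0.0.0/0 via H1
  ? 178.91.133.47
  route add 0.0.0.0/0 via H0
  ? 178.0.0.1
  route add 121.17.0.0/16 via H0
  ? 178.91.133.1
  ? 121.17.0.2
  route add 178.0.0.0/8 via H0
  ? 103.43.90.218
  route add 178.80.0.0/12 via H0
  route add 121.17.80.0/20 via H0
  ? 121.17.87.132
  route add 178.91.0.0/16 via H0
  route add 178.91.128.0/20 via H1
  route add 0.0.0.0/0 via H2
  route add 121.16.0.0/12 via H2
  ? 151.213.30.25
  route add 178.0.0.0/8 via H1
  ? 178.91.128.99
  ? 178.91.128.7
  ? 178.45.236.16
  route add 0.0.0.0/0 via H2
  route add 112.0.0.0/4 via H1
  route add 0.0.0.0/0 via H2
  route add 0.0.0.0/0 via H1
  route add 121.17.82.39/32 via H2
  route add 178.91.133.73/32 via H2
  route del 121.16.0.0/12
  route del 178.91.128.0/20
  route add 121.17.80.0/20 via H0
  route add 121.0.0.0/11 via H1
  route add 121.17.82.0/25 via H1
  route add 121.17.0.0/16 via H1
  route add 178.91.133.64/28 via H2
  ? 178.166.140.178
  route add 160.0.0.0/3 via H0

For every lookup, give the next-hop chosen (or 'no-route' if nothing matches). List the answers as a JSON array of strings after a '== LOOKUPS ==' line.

Process each operation:
  + 178.0.0.0/7 (H1) depth=7
  + 178.91.133.0/24 (H2) depth=24
  + 0.0.0.0/0 (H1) depth=0
  ? 178.91.133.47  path d0:H1→d1:-→d2:-→d3:-→d4:-→d5:-→d6:-→d7:H1→d8:-→d9:-→d10:-→d11:-→d12:-→d13:-→d14:-→d15:-→d16:-→d17:-→d18:-→d19:-→d20:-→d21:-→d22:-→d23:-→d24:H2  best=H2
  + 0.0.0.0/0 (H0) depth=0
  ? 178.0.0.1  path d0:H0→d1:-→d2:-→d3:-→d4:-→d5:-→d6:-→d7:H1→d8:-→d9:-  best=H1
  + 121.17.0.0/16 (H0) depth=16
  ? 178.91.133.1  path d0:H0→d1:-→d2:-→d3:-→d4:-→d5:-→d6:-→d7:H1→d8:-→d9:-→d10:-→d11:-→d12:-→d13:-→d14:-→d15:-→d16:-→d17:-→d18:-→d19:-→d20:-→d21:-→d22:-→d23:-→d24:H2  best=H2
  ? 121.17.0.2  path d0:H0→d1:-→d2:-→d3:-→d4:-→d5:-→d6:-→d7:-→d8:-→d9:-→d10:-→d11:-→d12:-→d13:-→d14:-→d15:-→d16:H0  best=H0
  + 178.0.0.0/8 (H0) depth=8
  ? 103.43.90.218  path d0:H0→d1:-→d2:-→d3:-  best=H0
  + 178.80.0.0/12 (H0) depth=12
  + 121.17.80.0/20 (H0) depth=20
  ? 121.17.87.132  path d0:H0→d1:-→d2:-→d3:-→d4:-→d5:-→d6:-→d7:-→d8:-→d9:-→d10:-→d11:-→d12:-→d13:-→d14:-→d15:-→d16:H0→d17:-→d18:-→d19:-→d20:H0  best=H0
  + 178.91.0.0/16 (H0) depth=16
  + 178.91.128.0/20 (H1) depth=20
  + 0.0.0.0/0 (H2) depth=0
  + 121.16.0.0/12 (H2) depth=12
  ? 151.213.30.25  path d0:H2→d1:-→d2:-  best=H2
  + 178.0.0.0/8 (H1) depth=8
  ? 178.91.128.99  path d0:H2→d1:-→d2:-→d3:-→d4:-→d5:-→d6:-→d7:H1→d8:H1→d9:-→d10:-→d11:-→d12:H0→d13:-→d14:-→d15:-→d16:H0→d17:-→d18:-→d19:-→d20:H1→d21:-  best=H1
  ? 178.91.128.7  path d0:H2→d1:-→d2:-→d3:-→d4:-→d5:-→d6:-→d7:H1→d8:H1→d9:-→d10:-→d11:-→d12:H0→d13:-→d14:-→d15:-→d16:H0→d17:-→d18:-→d19:-→d20:H1→d21:-  best=H1
  ? 178.45.236.16  path d0:H2→d1:-→d2:-→d3:-→d4:-→d5:-→d6:-→d7:H1→d8:H1→d9:-  best=H1
  + 0.0.0.0/0 (H2) depth=0
  + 112.0.0.0/4 (H1) depth=4
  + 0.0.0.0/0 (H2) depth=0
  + 0.0.0.0/0 (H1) depth=0
  + 121.17.82.39/32 (H2) depth=32
  + 178.91.133.73/32 (H2) depth=32
  - 121.16.0.0/12 clear@12
  - 178.91.128.0/20 clear@20
  + 121.17.80.0/20 (H0) depth=20
  + 121.0.0.0/11 (H1) depth=11
  + 121.17.82.0/25 (H1) depth=25
  + 121.17.0.0/16 (H1) depth=16
  + 178.91.133.64/28 (H2) depth=28
  ? 178.166.140.178  path d0:H1→d1:-→d2:-→d3:-→d4:-→d5:-→d6:-→d7:H1→d8:H1  best=H1
  + 160.0.0.0/3 (H0) depth=3

== LOOKUPS ==
["H2","H1","H2","H0","H0","H0","H2","H1","H1","H1","H1"]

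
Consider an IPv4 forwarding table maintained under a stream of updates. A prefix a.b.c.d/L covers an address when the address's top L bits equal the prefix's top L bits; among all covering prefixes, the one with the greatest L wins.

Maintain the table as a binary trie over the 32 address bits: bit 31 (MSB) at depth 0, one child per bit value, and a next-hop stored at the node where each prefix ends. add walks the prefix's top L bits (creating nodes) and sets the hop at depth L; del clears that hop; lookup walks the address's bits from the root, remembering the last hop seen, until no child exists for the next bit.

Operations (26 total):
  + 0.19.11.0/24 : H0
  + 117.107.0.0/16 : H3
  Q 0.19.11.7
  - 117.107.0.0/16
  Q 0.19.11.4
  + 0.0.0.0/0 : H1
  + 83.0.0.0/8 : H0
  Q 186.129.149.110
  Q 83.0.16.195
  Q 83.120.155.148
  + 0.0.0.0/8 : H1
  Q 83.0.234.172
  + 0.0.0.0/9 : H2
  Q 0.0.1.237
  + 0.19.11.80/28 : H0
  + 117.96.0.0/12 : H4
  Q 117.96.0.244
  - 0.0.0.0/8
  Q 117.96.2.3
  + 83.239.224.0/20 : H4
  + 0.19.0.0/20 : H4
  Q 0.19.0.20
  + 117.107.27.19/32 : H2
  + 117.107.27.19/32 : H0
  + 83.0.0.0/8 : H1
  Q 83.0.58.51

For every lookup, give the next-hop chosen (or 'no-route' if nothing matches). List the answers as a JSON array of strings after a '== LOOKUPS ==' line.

Trace:
  add 0.19.11.0/24 -> H0 at depth 24
  add 117.107.0.0/16 -> H3 at depth 16
  ? 0.19.11.7  path d0:-→d1:-→d2:-→d3:-→d4:-→d5:-→d6:-→d7:-→d8:-→d9:-→d10:-→d11:-→d12:-→d13:-→d14:-→d15:-→d16:-→d17:-→d18:-→d19:-→d20:-→d21:-→d22:-→d23:-→d24:H0  best=H0
  del 117.107.0.0/16 (clear depth 16)
  ? 0.19.11.4  path d0:-→d1:-→d2:-→d3:-→d4:-→d5:-→d6:-→d7:-→d8:-→d9:-→d10:-→d11:-→d12:-→d13:-→d14:-→d15:-→d16:-→d17:-→d18:-→d19:-→d20:-→d21:-→d22:-→d23:-→d24:H0  best=H0
  add 0.0.0.0/0 -> H1 at depth 0
  add 83.0.0.0/8 -> H0 at depth 8
  ? 186.129.149.110  path d0:H1  best=H1
  ? 83.0.16.195  path d0:H1→d1:-→d2:-→d3:-→d4:-→d5:-→d6:-→d7:-→d8:H0  best=H0
  ? 83.120.155.148  path d0:H1→d1:-→d2:-→d3:-→d4:-→d5:-→d6:-→d7:-→d8:H0  best=H0
  add 0.0.0.0/8 -> H1 at depth 8
  ? 83.0.234.172  path d0:H1→d1:-→d2:-→d3:-→d4:-→d5:-→d6:-→d7:-→d8:H0  best=H0
  add 0.0.0.0/9 -> H2 at depth 9
  ? 0.0.1.237  path d0:H1→d1:-→d2:-→d3:-→d4:-→d5:-→d6:-→d7:-→d8:H1→d9:H2→d10:-→d11:-  best=H2
  add 0.19.11.80/28 -> H0 at depth 28
  add 117.96.0.0/12 -> H4 at depth 12
  ? 117.96.0.244  path d0:H1→d1:-→d2:-→d3:-→d4:-→d5:-→d6:-→d7:-→d8:-→d9:-→d10:-→d11:-→d12:H4  best=H4
  del 0.0.0.0/8 (clear depth 8)
  ? 117.96.2.3  path d0:H1→d1:-→d2:-→d3:-→d4:-→d5:-→d6:-→d7:-→d8:-→d9:-→d10:-→d11:-→d12:H4  best=H4
  add 83.239.224.0/20 -> H4 at depth 20
  add 0.19.0.0/20 -> H4 at depth 20
  ? 0.19.0.20  path d0:H1→d1:-→d2:-→d3:-→d4:-→d5:-→d6:-→d7:-→d8:-→d9:H2→d10:-→d11:-→d12:-→d13:-→d14:-→d15:-→d16:-→d17:-→d18:-→d19:-→d20:H4  best=H4
  add 117.107.27.19/32 -> H2 at depth 32
  add 117.107.27.19/32 -> H0 at depth 32
  add 83.0.0.0/8 -> H1 at depth 8
  ? 83.0.58.51  path d0:H1→d1:-→d2:-→d3:-→d4:-→d5:-→d6:-→d7:-→d8:H1  best=H1

== LOOKUPS ==
["H0","H0","H1","H0","H0","H0","H2","H4","H4","H4","H1"]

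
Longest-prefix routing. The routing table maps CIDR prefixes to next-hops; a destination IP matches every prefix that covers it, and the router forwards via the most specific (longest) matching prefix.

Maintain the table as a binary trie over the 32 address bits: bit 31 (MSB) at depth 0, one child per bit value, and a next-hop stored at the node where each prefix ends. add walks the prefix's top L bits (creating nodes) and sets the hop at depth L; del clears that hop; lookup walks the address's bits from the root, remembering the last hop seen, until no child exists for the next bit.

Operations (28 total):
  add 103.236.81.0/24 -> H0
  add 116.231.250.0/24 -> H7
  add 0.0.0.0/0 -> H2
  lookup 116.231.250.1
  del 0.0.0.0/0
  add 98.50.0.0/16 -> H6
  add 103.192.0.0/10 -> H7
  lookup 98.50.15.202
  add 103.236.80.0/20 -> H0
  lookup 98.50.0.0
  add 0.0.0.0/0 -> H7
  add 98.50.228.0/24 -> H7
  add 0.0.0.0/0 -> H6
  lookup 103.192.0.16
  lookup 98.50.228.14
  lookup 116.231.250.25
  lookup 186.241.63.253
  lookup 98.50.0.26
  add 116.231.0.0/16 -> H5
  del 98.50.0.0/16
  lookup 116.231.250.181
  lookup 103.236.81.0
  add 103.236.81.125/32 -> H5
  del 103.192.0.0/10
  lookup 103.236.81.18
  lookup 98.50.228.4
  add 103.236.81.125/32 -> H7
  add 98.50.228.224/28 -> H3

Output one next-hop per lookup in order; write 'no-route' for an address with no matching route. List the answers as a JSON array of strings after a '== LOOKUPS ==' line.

Apply in order:
  + 103.236.81.0/24 (H0) depth=24
  + 116.231.250.0/24 (H7) depth=24
  + 0.0.0.0/0 (H2) depth=0
  ? 116.231.250.1  path d0:H2→d1:-→d2:-→d3:-→d4:-→d5:-→d6:-→d7:-→d8:-→d9:-→d10:-→d11:-→d12:-→d13:-→d14:-→d15:-→d16:-→d17:-→d18:-→d19:-→d20:-→d21:-→d22:-→d23:-→d24:H7  best=H7
  - 0.0.0.0/0 clear@0
  + 98.50.0.0/16 (H6) depth=16
  + 103.192.0.0/10 (H7) depth=10
  ? 98.50.15.202  path d0:-→d1:-→d2:-→d3:-→d4:-→d5:-→d6:-→d7:-→d8:-→d9:-→d10:-→d11:-→d12:-→d13:-→d14:-→d15:-→d16:H6  best=H6
  + 103.236.80.0/20 (H0) depth=20
  ? 98.50.0.0  path d0:-→d1:-→d2:-→d3:-→d4:-→d5:-→d6:-→d7:-→d8:-→d9:-→d10:-→d11:-→d12:-→d13:-→d14:-→d15:-→d16:H6  best=H6
  + 0.0.0.0/0 (H7) depth=0
  + 98.50.228.0/24 (H7) depth=24
  + 0.0.0.0/0 (H6) depth=0
  ? 103.192.0.16  path d0:H6→d1:-→d2:-→d3:-→d4:-→d5:-→d6:-→d7:-→d8:-→d9:-→d10:H7  best=H7
  ? 98.50.228.14  path d0:H6→d1:-→d2:-→d3:-→d4:-→d5:-→d6:-→d7:-→d8:-→d9:-→d10:-→d11:-→d12:-→d13:-→d14:-→d15:-→d16:H6→d17:-→d18:-→d19:-→d20:-→d21:-→d22:-→d23:-→d24:H7  best=H7
  ? 116.231.250.25  path d0:H6→d1:-→d2:-→d3:-→d4:-→d5:-→d6:-→d7:-→d8:-→d9:-→d10:-→d11:-→d12:-→d13:-→d14:-→d15:-→d16:-→d17:-→d18:-→d19:-→d20:-→d21:-→d22:-→d23:-→d24:H7  best=H7
  ? 186.241.63.253  path d0:H6  best=H6
  ? 98.50.0.26  path d0:H6→d1:-→d2:-→d3:-→d4:-→d5:-→d6:-→d7:-→d8:-→d9:-→d10:-→d11:-→d12:-→d13:-→d14:-→d15:-→d16:H6  best=H6
  + 116.231.0.0/16 (H5) depth=16
  - 98.50.0.0/16 clear@16
  ? 116.231.250.181  path d0:H6→d1:-→d2:-→d3:-→d4:-→d5:-→d6:-→d7:-→d8:-→d9:-→d10:-→d11:-→d12:-→d13:-→d14:-→d15:-→d16:H5→d17:-→d18:-→d19:-→d20:-→d21:-→d22:-→d23:-→d24:H7  best=H7
  ? 103.236.81.0  path d0:H6→d1:-→d2:-→d3:-→d4:-→d5:-→d6:-→d7:-→d8:-→d9:-→d10:H7→d11:-→d12:-→d13:-→d14:-→d15:-→d16:-→d17:-→d18:-→d19:-→d20:H0→d21:-→d22:-→d23:-→d24:H0  best=H0
  + 103.236.81.125/32 (H5) depth=32
  - 103.192.0.0/10 clear@10
  ? 103.236.81.18  path d0:H6→d1:-→d2:-→d3:-→d4:-→d5:-→d6:-→d7:-→d8:-→d9:-→d10:-→d11:-→d12:-→d13:-→d14:-→d15:-→d16:-→d17:-→d18:-→d19:-→d20:H0→d21:-→d22:-→d23:-→d24:H0→d25:-  best=H0
  ? 98.50.228.4  path d0:H6→d1:-→d2:-→d3:-→d4:-→d5:-→d6:-→d7:-→d8:-→d9:-→d10:-→d11:-→d12:-→d13:-→d14:-→d15:-→d16:-→d17:-→d18:-→d19:-→d20:-→d21:-→d22:-→d23:-→d24:H7  best=H7
  + 103.236.81.125/32 (H7) depth=32
  + 98.50.228.224/28 (H3) depth=28

== LOOKUPS ==
["H7","H6","H6","H7","H7","H7","H6","H6","H7","H0","H0","H7"]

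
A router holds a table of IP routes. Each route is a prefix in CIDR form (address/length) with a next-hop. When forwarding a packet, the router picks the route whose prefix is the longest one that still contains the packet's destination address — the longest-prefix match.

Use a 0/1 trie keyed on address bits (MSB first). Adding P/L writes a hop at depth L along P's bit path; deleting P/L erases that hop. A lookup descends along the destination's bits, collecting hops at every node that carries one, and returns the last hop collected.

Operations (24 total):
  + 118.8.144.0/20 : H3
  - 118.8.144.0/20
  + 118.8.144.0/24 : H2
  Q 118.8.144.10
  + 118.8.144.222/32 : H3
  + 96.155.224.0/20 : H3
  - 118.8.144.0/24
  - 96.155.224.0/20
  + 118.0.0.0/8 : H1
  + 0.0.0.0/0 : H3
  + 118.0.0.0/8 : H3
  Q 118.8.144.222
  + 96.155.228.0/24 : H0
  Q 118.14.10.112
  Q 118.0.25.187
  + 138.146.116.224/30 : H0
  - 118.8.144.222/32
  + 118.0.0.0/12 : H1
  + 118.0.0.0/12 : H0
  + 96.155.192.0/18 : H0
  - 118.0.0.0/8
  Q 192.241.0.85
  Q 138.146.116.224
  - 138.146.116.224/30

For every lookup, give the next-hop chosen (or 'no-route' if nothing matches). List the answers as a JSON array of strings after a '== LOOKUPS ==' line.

Process each operation:
  add 118.8.144.0/20 -> H3 at depth 20
  - 118.8.144.0/20 clear@20
  add 118.8.144.0/24 -> H2 at depth 24
  lookup 118.8.144.10: bits 011101100000100010010000 walk d0:-→d1:-→d2:-→d3:-→d4:-→d5:-→d6:-→d7:-→d8:-→d9:-→d10:-→d11:-→d12:-→d13:-→d14:-→d15:-→d16:-→d17:-→d18:-→d19:-→d20:-→d21:-→d22:-→d23:-→d24:H2 -> H2
  add 118.8.144.222/32 -> H3 at depth 32
  add 96.155.224.0/20 -> H3 at depth 20
  - 118.8.144.0/24 clear@24
  - 96.155.224.0/20 clear@20
  add 118.0.0.0/8 -> H1 at depth 8
  add 0.0.0.0/0 -> H3 at depth 0
  add 118.0.0.0/8 -> H3 at depth 8
  lookup 118.8.144.222: bits 01110110000010001001000011011110 walk d0:H3→d1:-→d2:-→d3:-→d4:-→d5:-→d6:-→d7:-→d8:H3→d9:-→d10:-→d11:-→d12:-→d13:-→d14:-→d15:-→d16:-→d17:-→d18:-→d19:-→d20:-→d21:-→d22:-→d23:-→d24:-→d25:-→d26:-→d27:-→d28:-→d29:-→d30:-→d31:-→d32:H3 -> H3
  add 96.155.228.0/24 -> H0 at depth 24
  lookup 118.14.10.112: bits 0111011000001 walk d0:H3→d1:-→d2:-→d3:-→d4:-→d5:-→d6:-→d7:-→d8:H3→d9:-→d10:-→d11:-→d12:-→d13:- -> H3
  lookup 118.0.25.187: bits 011101100000 walk d0:H3→d1:-→d2:-→d3:-→d4:-→d5:-→d6:-→d7:-→d8:H3→d9:-→d10:-→d11:-→d12:- -> H3
  add 138.146.116.224/30 -> H0 at depth 30
  - 118.8.144.222/32 clear@32
  add 118.0.0.0/12 -> H1 at depth 12
  add 118.0.0.0/12 -> H0 at depth 12
  add 96.155.192.0/18 -> H0 at depth 18
  - 118.0.0.0/8 clear@8
  lookup 192.241.0.85: bits 1 walk d0:H3→d1:- -> H3
  lookup 138.146.116.224: bits 100010101001001001110100111000 walk d0:H3→d1:-→d2:-→d3:-→d4:-→d5:-→d6:-→d7:-→d8:-→d9:-→d10:-→d11:-→d12:-→d13:-→d14:-→d15:-→d16:-→d17:-→d18:-→d19:-→d20:-→d21:-→d22:-→d23:-→d24:-→d25:-→d26:-→d27:-→d28:-→d29:-→d30:H0 -> H0
  - 138.146.116.224/30 clear@30

== LOOKUPS ==
["H2","H3","H3","H3","H3","H0"]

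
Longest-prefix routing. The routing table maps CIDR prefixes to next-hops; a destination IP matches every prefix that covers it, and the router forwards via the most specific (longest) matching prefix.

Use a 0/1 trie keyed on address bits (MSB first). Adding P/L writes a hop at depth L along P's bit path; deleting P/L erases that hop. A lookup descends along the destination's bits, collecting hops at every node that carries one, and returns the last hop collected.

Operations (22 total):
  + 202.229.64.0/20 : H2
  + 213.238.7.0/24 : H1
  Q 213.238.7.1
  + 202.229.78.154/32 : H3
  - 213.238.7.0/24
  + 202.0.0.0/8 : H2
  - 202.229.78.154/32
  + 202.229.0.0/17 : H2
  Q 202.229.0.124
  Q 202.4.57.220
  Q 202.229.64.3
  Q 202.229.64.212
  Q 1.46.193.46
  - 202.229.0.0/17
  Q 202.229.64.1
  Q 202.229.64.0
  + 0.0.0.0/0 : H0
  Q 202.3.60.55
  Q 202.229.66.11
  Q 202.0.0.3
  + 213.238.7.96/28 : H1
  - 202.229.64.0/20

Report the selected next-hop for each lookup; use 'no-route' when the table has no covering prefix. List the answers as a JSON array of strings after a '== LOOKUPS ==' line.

Trace:
  + 202.229.64.0/20 (H2) depth=20
  + 213.238.7.0/24 (H1) depth=24
  ? 213.238.7.1  path d0:-→d1:-→d2:-→d3:-→d4:-→d5:-→d6:-→d7:-→d8:-→d9:-→d10:-→d11:-→d12:-→d13:-→d14:-→d15:-→d16:-→d17:-→d18:-→d19:-→d20:-→d21:-→d22:-→d23:-→d24:H1  best=H1
  + 202.229.78.154/32 (H3) depth=32
  del 213.238.7.0/24 (clear depth 24)
  + 202.0.0.0/8 (H2) depth=8
  del 202.229.78.154/32 (clear depth 32)
  + 202.229.0.0/17 (H2) depth=17
  ? 202.229.0.124  path d0:-→d1:-→d2:-→d3:-→d4:-→d5:-→d6:-→d7:-→d8:H2→d9:-→d10:-→d11:-→d12:-→d13:-→d14:-→d15:-→d16:-→d17:H2  best=H2
  ? 202.4.57.220  path d0:-→d1:-→d2:-→d3:-→d4:-→d5:-→d6:-→d7:-→d8:H2  best=H2
  ? 202.229.64.3  path d0:-→d1:-→d2:-→d3:-→d4:-→d5:-→d6:-→d7:-→d8:H2→d9:-→d10:-→d11:-→d12:-→d13:-→d14:-→d15:-→d16:-→d17:H2→d18:-→d19:-→d20:H2  best=H2
  ? 202.229.64.212  path d0:-→d1:-→d2:-→d3:-→d4:-→d5:-→d6:-→d7:-→d8:H2→d9:-→d10:-→d11:-→d12:-→d13:-→d14:-→d15:-→d16:-→d17:H2→d18:-→d19:-→d20:H2  best=H2
  ? 1.46.193.46  path d0:-  best=no-route
  del 202.229.0.0/17 (clear depth 17)
  ? 202.229.64.1  path d0:-→d1:-→d2:-→d3:-→d4:-→d5:-→d6:-→d7:-→d8:H2→d9:-→d10:-→d11:-→d12:-→d13:-→d14:-→d15:-→d16:-→d17:-→d18:-→d19:-→d20:H2  best=H2
  ? 202.229.64.0  path d0:-→d1:-→d2:-→d3:-→d4:-→d5:-→d6:-→d7:-→d8:H2→d9:-→d10:-→d11:-→d12:-→d13:-→d14:-→d15:-→d16:-→d17:-→d18:-→d19:-→d20:H2  best=H2
  + 0.0.0.0/0 (H0) depth=0
  ? 202.3.60.55  path d0:H0→d1:-→d2:-→d3:-→d4:-→d5:-→d6:-→d7:-→d8:H2  best=H2
  ? 202.229.66.11  path d0:H0→d1:-→d2:-→d3:-→d4:-→d5:-→d6:-→d7:-→d8:H2→d9:-→d10:-→d11:-→d12:-→d13:-→d14:-→d15:-→d16:-→d17:-→d18:-→d19:-→d20:H2  best=H2
  ? 202.0.0.3  path d0:H0→d1:-→d2:-→d3:-→d4:-→d5:-→d6:-→d7:-→d8:H2  best=H2
  + 213.238.7.96/28 (H1) depth=28
  del 202.229.64.0/20 (clear depth 20)

== LOOKUPS ==
["H1","H2","H2","H2","H2","no-route","H2","H2","H2","H2","H2"]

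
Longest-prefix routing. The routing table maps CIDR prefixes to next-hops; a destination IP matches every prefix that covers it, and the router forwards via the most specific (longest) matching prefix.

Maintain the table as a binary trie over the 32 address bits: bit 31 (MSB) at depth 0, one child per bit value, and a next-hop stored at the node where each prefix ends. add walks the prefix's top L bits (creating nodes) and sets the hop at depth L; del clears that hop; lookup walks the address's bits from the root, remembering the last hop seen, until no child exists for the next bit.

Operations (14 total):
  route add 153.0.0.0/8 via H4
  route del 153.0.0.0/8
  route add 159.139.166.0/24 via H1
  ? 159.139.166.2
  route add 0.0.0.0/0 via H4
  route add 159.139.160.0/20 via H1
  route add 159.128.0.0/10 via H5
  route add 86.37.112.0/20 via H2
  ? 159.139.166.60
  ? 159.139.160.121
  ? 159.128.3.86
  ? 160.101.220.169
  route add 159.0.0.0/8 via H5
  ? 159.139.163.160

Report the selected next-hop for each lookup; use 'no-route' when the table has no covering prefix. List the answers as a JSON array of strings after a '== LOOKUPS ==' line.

Process each operation:
  add 153.0.0.0/8 -> H4 at depth 8
  del 153.0.0.0/8 (clear depth 8)
  add 159.139.166.0/24 -> H1 at depth 24
  ? 159.139.166.2  path d0:-→d1:-→d2:-→d3:-→d4:-→d5:-→d6:-→d7:-→d8:-→d9:-→d10:-→d11:-→d12:-→d13:-→d14:-→d15:-→d16:-→d17:-→d18:-→d19:-→d20:-→d21:-→d22:-→d23:-→d24:H1  best=H1
  add 0.0.0.0/0 -> H4 at depth 0
  add 159.139.160.0/20 -> H1 at depth 20
  add 159.128.0.0/10 -> H5 at depth 10
  add 86.37.112.0/20 -> H2 at depth 20
  ? 159.139.166.60  path d0:H4→d1:-→d2:-→d3:-→d4:-→d5:-→d6:-→d7:-→d8:-→d9:-→d10:H5→d11:-→d12:-→d13:-→d14:-→d15:-→d16:-→d17:-→d18:-→d19:-→d20:H1→d21:-→d22:-→d23:-→d24:H1  best=H1
  ? 159.139.160.121  path d0:H4→d1:-→d2:-→d3:-→d4:-→d5:-→d6:-→d7:-→d8:-→d9:-→d10:H5→d11:-→d12:-→d13:-→d14:-→d15:-→d16:-→d17:-→d18:-→d19:-→d20:H1→d21:-  best=H1
  ? 159.128.3.86  path d0:H4→d1:-→d2:-→d3:-→d4:-→d5:-→d6:-→d7:-→d8:-→d9:-→d10:H5→d11:-→d12:-  best=H5
  ? 160.101.220.169  path d0:H4→d1:-→d2:-  best=H4
  add 159.0.0.0/8 -> H5 at depth 8
  ? 159.139.163.160  path d0:H4→d1:-→d2:-→d3:-→d4:-→d5:-→d6:-→d7:-→d8:H5→d9:-→d10:H5→d11:-→d12:-→d13:-→d14:-→d15:-→d16:-→d17:-→d18:-→d19:-→d20:H1→d21:-  best=H1

== LOOKUPS ==
["H1","H1","H1","H5","H4","H1"]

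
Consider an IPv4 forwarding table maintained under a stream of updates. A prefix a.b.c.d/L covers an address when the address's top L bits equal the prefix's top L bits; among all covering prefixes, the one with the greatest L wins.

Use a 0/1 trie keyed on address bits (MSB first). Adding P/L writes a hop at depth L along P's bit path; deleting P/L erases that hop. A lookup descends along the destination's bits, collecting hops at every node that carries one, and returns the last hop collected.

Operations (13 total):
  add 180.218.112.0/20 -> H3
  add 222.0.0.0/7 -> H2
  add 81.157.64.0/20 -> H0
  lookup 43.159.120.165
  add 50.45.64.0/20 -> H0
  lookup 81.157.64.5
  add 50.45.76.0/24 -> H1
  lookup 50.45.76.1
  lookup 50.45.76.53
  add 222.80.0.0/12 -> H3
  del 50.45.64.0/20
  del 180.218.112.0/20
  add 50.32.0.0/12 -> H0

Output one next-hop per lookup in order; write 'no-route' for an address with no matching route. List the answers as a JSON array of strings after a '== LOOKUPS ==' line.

Trace:
  add 180.218.112.0/20 -> H3 at depth 20
  add 222.0.0.0/7 -> H2 at depth 7
  add 81.157.64.0/20 -> H0 at depth 20
  Q 43.159.120.165: descend 0 ; hops seen [∅] ; pick no-route
  add 50.45.64.0/20 -> H0 at depth 20
  Q 81.157.64.5: descend 01010001100111010100 ; hops seen [H0] ; pick H0
  add 50.45.76.0/24 -> H1 at depth 24
  Q 50.45.76.1: descend 001100100010110101001100 ; hops seen [H0,H1] ; pick H1
  Q 50.45.76.53: descend 001100100010110101001100 ; hops seen [H0,H1] ; pick H1
  add 222.80.0.0/12 -> H3 at depth 12
  del 50.45.64.0/20 (clear depth 20)
  del 180.218.112.0/20 (clear depth 20)
  add 50.32.0.0/12 -> H0 at depth 12

== LOOKUPS ==
["no-route","H0","H1","H1"]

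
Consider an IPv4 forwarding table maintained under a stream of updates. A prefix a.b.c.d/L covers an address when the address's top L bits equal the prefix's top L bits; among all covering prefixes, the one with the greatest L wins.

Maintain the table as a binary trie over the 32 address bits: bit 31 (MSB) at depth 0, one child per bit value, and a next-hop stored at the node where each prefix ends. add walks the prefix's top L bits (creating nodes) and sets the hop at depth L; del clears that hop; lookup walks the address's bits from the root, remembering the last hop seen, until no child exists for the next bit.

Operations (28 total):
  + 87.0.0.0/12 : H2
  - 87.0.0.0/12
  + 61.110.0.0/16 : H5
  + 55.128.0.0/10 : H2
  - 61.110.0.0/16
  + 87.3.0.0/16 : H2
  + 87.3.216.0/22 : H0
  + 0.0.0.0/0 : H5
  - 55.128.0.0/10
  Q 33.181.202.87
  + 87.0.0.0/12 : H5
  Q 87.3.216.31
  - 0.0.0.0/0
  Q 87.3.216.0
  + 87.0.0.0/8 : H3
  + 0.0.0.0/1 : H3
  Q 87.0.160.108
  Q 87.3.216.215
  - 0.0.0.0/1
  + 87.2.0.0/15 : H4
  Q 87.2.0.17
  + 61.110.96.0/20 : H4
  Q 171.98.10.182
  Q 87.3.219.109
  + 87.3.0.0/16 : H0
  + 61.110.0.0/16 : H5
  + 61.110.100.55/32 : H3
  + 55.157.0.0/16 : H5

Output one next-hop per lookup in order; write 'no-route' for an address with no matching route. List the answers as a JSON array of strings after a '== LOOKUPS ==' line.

Process each operation:
  + 87.0.0.0/12 (H2) depth=12
  del 87.0.0.0/12 (clear depth 12)
  + 61.110.0.0/16 (H5) depth=16
  + 55.128.0.0/10 (H2) depth=10
  del 61.110.0.0/16 (clear depth 16)
  + 87.3.0.0/16 (H2) depth=16
  + 87.3.216.0/22 (H0) depth=22
  + 0.0.0.0/0 (H5) depth=0
  del 55.128.0.0/10 (clear depth 10)
  lookup 33.181.202.87: bits 001 walk d0:H5→d1:-→d2:-→d3:- -> H5
  + 87.0.0.0/12 (H5) depth=12
  lookup 87.3.216.31: bits 0101011100000011110110 walk d0:H5→d1:-→d2:-→d3:-→d4:-→d5:-→d6:-→d7:-→d8:-→d9:-→d10:-→d11:-→d12:H5→d13:-→d14:-→d15:-→d16:H2→d17:-→d18:-→d19:-→d20:-→d21:-→d22:H0 -> H0
  del 0.0.0.0/0 (clear depth 0)
  lookup 87.3.216.0: bits 0101011100000011110110 walk d0:-→d1:-→d2:-→d3:-→d4:-→d5:-→d6:-→d7:-→d8:-→d9:-→d10:-→d11:-→d12:H5→d13:-→d14:-→d15:-→d16:H2→d17:-→d18:-→d19:-→d20:-→d21:-→d22:H0 -> H0
  + 87.0.0.0/8 (H3) depth=8
  + 0.0.0.0/1 (H3) depth=1
  lookup 87.0.160.108: bits 01010111000000 walk d0:-→d1:H3→d2:-→d3:-→d4:-→d5:-→d6:-→d7:-→d8:H3→d9:-→d10:-→d11:-→d12:H5→d13:-→d14:- -> H5
  lookup 87.3.216.215: bits 0101011100000011110110 walk d0:-→d1:H3→d2:-→d3:-→d4:-→d5:-→d6:-→d7:-→d8:H3→d9:-→d10:-→d11:-→d12:H5→d13:-→d14:-→d15:-→d16:H2→d17:-→d18:-→d19:-→d20:-→d21:-→d22:H0 -> H0
  del 0.0.0.0/1 (clear depth 1)
  + 87.2.0.0/15 (H4) depth=15
  lookup 87.2.0.17: bits 010101110000001 walk d0:-→d1:-→d2:-→d3:-→d4:-→d5:-→d6:-→d7:-→d8:H3→d9:-→d10:-→d11:-→d12:H5→d13:-→d14:-→d15:H4 -> H4
  + 61.110.96.0/20 (H4) depth=20
  lookup 171.98.10.182: bits ε walk d0:- -> no-route
  lookup 87.3.219.109: bits 0101011100000011110110 walk d0:-→d1:-→d2:-→d3:-→d4:-→d5:-→d6:-→d7:-→d8:H3→d9:-→d10:-→d11:-→d12:H5→d13:-→d14:-→d15:H4→d16:H2→d17:-→d18:-→d19:-→d20:-→d21:-→d22:H0 -> H0
  + 87.3.0.0/16 (H0) depth=16
  + 61.110.0.0/16 (H5) depth=16
  + 61.110.100.55/32 (H3) depth=32
  + 55.157.0.0/16 (H5) depth=16

== LOOKUPS ==
["H5","H0","H0","H5","H0","H4","no-route","H0"]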